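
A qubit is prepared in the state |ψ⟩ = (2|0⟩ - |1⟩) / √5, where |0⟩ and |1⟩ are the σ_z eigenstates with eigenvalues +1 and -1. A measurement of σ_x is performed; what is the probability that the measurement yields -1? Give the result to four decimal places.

0.9000

|-x⟩ = (|0⟩ - |1⟩)/√2, so ⟨-x|ψ⟩ = (3) / (√2·√5).
P = |3|² / 10 = 9/10.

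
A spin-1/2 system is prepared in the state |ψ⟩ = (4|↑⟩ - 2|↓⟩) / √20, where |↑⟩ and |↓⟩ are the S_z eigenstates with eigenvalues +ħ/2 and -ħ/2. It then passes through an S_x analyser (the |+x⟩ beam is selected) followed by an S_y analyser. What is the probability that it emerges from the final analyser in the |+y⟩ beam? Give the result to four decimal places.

First analyser (S_x): P(|+x⟩) = |⟨+x|ψ⟩|² = 4/40.
After stage 1 the state is |+x⟩; P(|+y⟩) = |⟨+y|+x⟩|² = 1/2.
Joint probability = 4/40 × 1/2 = 0.0500.

0.0500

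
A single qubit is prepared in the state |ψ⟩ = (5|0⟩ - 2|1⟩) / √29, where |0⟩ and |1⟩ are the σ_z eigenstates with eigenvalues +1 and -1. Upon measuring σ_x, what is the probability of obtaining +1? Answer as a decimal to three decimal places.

0.155

|+x⟩ = (|0⟩ + |1⟩)/√2, so ⟨+x|ψ⟩ = (3) / (√2·√29).
P = |3|² / 58 = 9/58.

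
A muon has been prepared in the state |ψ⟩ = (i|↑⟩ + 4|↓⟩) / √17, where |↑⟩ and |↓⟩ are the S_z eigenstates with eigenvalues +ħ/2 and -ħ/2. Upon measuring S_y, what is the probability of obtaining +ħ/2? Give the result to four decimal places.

0.2647

|+y⟩ = (|↑⟩ + i|↓⟩)/√2, so ⟨+y|ψ⟩ = (-3i) / (√2·√17).
P = |-3i|² / 34 = 9/34.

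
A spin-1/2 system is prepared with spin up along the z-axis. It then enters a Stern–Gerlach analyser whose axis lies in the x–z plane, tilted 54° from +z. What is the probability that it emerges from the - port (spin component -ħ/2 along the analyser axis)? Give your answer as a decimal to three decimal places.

For spin-½, the probability of finding spin-up along an axis at angle θ to the initial spin direction is cos²(θ/2); spin-down is sin²(θ/2).
θ = 54°, so P = sin²(27°) ≈ 0.206.

0.206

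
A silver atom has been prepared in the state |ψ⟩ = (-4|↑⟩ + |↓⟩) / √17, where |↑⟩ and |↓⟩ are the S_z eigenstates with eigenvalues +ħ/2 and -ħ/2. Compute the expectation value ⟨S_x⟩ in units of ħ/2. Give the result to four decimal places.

⟨σ_x⟩ = 2 Re(a* b)/(|a|²+|b|²) with a = -4, b = 1.
a* b = -4, so ⟨σ_x⟩ = -8/17.
⟨S_x⟩ = (ħ/2)·⟨σ_x⟩.

-0.4706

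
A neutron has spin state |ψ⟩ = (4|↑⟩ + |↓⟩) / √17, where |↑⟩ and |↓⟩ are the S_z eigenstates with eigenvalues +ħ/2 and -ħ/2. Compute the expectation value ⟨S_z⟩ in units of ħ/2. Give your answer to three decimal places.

⟨σ_z⟩ = |a|² - |b|² divided by |a|²+|b|², with a, b the |↑⟩, |↓⟩ amplitudes.
= (16 - 1)/17 = 15/17.
⟨S_z⟩ = (ħ/2)·⟨σ_z⟩.

0.882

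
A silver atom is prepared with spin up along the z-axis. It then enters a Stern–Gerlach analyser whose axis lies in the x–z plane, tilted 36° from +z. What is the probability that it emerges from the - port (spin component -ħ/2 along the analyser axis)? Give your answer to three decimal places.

For spin-½, the probability of finding spin-up along an axis at angle θ to the initial spin direction is cos²(θ/2); spin-down is sin²(θ/2).
θ = 36°, so P = sin²(18°) ≈ 0.095.

0.095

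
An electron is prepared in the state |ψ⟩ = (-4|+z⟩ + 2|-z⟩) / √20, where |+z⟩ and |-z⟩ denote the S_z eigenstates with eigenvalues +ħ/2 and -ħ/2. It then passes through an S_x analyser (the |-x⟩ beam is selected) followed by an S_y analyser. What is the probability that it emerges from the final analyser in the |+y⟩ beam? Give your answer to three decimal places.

0.450

First analyser (S_x): P(|-x⟩) = |⟨-x|ψ⟩|² = 36/40.
After stage 1 the state is |-x⟩; P(|+y⟩) = |⟨+y|-x⟩|² = 1/2.
Joint probability = 36/40 × 1/2 = 0.450.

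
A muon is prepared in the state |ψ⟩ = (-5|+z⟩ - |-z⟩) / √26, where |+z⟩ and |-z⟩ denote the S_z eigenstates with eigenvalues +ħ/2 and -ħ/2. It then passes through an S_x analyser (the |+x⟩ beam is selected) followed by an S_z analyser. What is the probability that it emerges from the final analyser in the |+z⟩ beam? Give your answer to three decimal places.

First analyser (S_x): P(|+x⟩) = |⟨+x|ψ⟩|² = 36/52.
After stage 1 the state is |+x⟩; P(|+z⟩) = |⟨+z|+x⟩|² = 1/2.
Joint probability = 36/52 × 1/2 = 0.346.

0.346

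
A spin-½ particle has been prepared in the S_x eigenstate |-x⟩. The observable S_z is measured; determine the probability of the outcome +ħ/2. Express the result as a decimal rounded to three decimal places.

In the S_z basis, |-x⟩ = (|+z⟩ - |-z⟩)/√2 and |+z⟩ = |+z⟩.
|⟨+z|-x⟩|² = 1/2.

0.500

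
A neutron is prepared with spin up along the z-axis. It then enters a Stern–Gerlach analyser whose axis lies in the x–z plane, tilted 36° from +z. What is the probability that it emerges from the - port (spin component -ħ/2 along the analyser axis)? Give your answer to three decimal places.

0.095

For spin-½, the probability of finding spin-up along an axis at angle θ to the initial spin direction is cos²(θ/2); spin-down is sin²(θ/2).
θ = 36°, so P = sin²(18°) ≈ 0.095.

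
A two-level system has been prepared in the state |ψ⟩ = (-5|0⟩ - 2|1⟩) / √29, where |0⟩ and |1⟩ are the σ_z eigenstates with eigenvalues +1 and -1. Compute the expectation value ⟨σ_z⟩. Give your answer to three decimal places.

0.724

⟨σ_z⟩ = |a|² - |b|² divided by |a|²+|b|², with a, b the |0⟩, |1⟩ amplitudes.
= (25 - 4)/29 = 21/29.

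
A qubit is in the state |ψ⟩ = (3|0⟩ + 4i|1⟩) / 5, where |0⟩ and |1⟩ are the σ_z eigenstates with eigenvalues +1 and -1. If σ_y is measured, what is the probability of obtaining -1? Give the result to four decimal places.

|-y⟩ = (|0⟩ - i|1⟩)/√2, so ⟨-y|ψ⟩ = (-1) / (√2·5).
P = |-1|² / 50 = 1/50.

0.0200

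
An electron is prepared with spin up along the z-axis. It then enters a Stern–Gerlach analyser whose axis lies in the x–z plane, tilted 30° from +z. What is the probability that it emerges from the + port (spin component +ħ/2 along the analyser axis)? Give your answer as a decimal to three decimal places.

0.933

For spin-½, the probability of finding spin-up along an axis at angle θ to the initial spin direction is cos²(θ/2); spin-down is sin²(θ/2).
θ = 30°, so P = cos²(15°) ≈ 0.933.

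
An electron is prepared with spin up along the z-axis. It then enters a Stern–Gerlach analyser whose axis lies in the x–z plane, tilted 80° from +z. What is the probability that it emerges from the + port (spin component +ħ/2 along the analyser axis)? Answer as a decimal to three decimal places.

For spin-½, the probability of finding spin-up along an axis at angle θ to the initial spin direction is cos²(θ/2); spin-down is sin²(θ/2).
θ = 80°, so P = cos²(40°) ≈ 0.587.

0.587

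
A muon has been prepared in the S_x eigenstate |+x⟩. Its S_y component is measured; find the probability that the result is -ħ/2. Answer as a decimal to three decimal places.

0.500

In the S_z basis, |+x⟩ = (|↑⟩ + |↓⟩)/√2 and |-y⟩ = (|↑⟩ - i|↓⟩)/√2.
|⟨-y|+x⟩|² = 1/2.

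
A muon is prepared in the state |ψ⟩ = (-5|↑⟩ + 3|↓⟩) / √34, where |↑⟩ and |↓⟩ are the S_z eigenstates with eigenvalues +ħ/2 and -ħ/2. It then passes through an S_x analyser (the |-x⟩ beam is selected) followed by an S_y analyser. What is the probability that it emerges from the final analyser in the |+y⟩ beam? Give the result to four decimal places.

0.4706

First analyser (S_x): P(|-x⟩) = |⟨-x|ψ⟩|² = 64/68.
After stage 1 the state is |-x⟩; P(|+y⟩) = |⟨+y|-x⟩|² = 1/2.
Joint probability = 64/68 × 1/2 = 0.4706.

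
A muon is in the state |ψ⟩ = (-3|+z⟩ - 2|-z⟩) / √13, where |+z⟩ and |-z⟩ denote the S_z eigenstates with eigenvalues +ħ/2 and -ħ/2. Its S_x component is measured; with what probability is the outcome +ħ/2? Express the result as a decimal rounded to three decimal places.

0.962

|+x⟩ = (|+z⟩ + |-z⟩)/√2, so ⟨+x|ψ⟩ = (-5) / (√2·√13).
P = |-5|² / 26 = 25/26.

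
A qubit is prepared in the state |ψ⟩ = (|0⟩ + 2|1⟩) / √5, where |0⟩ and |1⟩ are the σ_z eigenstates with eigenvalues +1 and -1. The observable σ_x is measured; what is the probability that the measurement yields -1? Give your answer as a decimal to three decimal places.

0.100

|-x⟩ = (|0⟩ - |1⟩)/√2, so ⟨-x|ψ⟩ = (-1) / (√2·√5).
P = |-1|² / 10 = 1/10.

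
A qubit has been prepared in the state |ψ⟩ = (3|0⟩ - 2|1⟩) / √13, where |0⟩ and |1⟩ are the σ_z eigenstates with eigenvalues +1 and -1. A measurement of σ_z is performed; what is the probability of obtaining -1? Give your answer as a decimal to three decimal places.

The -1 outcome corresponds to |1⟩. Its amplitude in |ψ⟩ is -2/√13.
P = |-2|² / 13 = 4/13.

0.308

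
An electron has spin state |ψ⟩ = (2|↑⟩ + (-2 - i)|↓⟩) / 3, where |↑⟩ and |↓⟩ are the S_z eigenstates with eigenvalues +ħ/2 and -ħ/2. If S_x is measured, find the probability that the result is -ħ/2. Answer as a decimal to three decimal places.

0.944

|-x⟩ = (|↑⟩ - |↓⟩)/√2, so ⟨-x|ψ⟩ = (4 + i) / (√2·3).
P = |4 + i|² / 18 = 17/18.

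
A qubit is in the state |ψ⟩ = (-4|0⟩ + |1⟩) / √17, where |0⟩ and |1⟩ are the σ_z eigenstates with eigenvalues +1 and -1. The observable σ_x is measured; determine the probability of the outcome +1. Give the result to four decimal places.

|+x⟩ = (|0⟩ + |1⟩)/√2, so ⟨+x|ψ⟩ = (-3) / (√2·√17).
P = |-3|² / 34 = 9/34.

0.2647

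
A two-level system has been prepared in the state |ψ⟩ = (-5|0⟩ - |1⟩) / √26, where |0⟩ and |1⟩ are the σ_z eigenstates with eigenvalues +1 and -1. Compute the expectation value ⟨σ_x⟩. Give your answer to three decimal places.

⟨σ_x⟩ = 2 Re(a* b)/(|a|²+|b|²) with a = -5, b = -1.
a* b = 5, so ⟨σ_x⟩ = 10/26.

0.385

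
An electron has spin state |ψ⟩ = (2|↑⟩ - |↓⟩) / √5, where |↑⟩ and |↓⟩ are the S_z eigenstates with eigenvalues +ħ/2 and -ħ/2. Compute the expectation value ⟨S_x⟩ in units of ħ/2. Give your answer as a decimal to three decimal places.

-0.800

⟨σ_x⟩ = 2 Re(a* b)/(|a|²+|b|²) with a = 2, b = -1.
a* b = -2, so ⟨σ_x⟩ = -4/5.
⟨S_x⟩ = (ħ/2)·⟨σ_x⟩.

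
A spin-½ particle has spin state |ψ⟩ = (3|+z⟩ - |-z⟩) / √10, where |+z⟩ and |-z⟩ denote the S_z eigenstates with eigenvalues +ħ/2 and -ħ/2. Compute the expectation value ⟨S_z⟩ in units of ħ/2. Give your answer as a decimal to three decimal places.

⟨σ_z⟩ = |a|² - |b|² divided by |a|²+|b|², with a, b the |+z⟩, |-z⟩ amplitudes.
= (9 - 1)/10 = 8/10.
⟨S_z⟩ = (ħ/2)·⟨σ_z⟩.

0.800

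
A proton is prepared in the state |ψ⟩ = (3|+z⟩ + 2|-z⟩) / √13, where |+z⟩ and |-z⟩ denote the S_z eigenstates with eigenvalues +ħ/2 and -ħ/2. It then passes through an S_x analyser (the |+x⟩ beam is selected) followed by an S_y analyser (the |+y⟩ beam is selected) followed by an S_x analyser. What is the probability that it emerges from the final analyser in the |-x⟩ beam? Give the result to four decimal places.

0.2404

First analyser (S_x): P(|+x⟩) = |⟨+x|ψ⟩|² = 25/26.
After stage 1 the state is |+x⟩; P(|+y⟩) = |⟨+y|+x⟩|² = 1/2.
After stage 2 the state is |+y⟩; P(|-x⟩) = |⟨-x|+y⟩|² = 1/2.
Joint probability = 25/26 × 1/2 × 1/2 = 0.2404.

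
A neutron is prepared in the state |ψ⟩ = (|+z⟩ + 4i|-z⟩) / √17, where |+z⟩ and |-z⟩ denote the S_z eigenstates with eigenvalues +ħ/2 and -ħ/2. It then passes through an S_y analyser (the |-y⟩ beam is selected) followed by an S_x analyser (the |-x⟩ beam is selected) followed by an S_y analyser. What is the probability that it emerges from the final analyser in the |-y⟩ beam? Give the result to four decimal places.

First analyser (S_y): P(|-y⟩) = |⟨-y|ψ⟩|² = 9/34.
After stage 1 the state is |-y⟩; P(|-x⟩) = |⟨-x|-y⟩|² = 1/2.
After stage 2 the state is |-x⟩; P(|-y⟩) = |⟨-y|-x⟩|² = 1/2.
Joint probability = 9/34 × 1/2 × 1/2 = 0.0662.

0.0662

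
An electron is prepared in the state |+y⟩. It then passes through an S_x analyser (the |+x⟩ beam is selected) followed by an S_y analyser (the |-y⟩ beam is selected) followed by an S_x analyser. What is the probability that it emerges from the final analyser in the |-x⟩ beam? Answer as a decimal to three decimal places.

First analyser (S_x): from |+y⟩, P(|+x⟩) = 1/2.
After stage 1 the state is |+x⟩; P(|-y⟩) = |⟨-y|+x⟩|² = 1/2.
After stage 2 the state is |-y⟩; P(|-x⟩) = |⟨-x|-y⟩|² = 1/2.
Joint probability = 1/2 × 1/2 × 1/2 = 0.125.

0.125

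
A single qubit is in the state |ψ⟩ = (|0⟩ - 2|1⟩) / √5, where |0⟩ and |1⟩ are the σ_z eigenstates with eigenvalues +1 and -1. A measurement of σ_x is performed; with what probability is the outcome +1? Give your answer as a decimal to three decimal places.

0.100

|+x⟩ = (|0⟩ + |1⟩)/√2, so ⟨+x|ψ⟩ = (-1) / (√2·√5).
P = |-1|² / 10 = 1/10.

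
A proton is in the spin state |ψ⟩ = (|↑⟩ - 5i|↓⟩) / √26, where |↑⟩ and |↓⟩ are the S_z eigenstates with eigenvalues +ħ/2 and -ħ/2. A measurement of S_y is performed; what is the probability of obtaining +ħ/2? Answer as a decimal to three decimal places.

0.308

|+y⟩ = (|↑⟩ + i|↓⟩)/√2, so ⟨+y|ψ⟩ = (-4) / (√2·√26).
P = |-4|² / 52 = 16/52.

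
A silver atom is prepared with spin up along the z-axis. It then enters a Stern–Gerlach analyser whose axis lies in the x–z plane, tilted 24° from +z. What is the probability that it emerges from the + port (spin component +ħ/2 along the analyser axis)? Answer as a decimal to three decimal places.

0.957

For spin-½, the probability of finding spin-up along an axis at angle θ to the initial spin direction is cos²(θ/2); spin-down is sin²(θ/2).
θ = 24°, so P = cos²(12°) ≈ 0.957.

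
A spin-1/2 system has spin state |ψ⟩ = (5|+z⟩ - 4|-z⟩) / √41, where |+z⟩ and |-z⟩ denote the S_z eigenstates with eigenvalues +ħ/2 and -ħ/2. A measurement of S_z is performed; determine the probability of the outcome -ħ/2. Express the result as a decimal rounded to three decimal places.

0.390

The -ħ/2 outcome corresponds to |-z⟩. Its amplitude in |ψ⟩ is -4/√41.
P = |-4|² / 41 = 16/41.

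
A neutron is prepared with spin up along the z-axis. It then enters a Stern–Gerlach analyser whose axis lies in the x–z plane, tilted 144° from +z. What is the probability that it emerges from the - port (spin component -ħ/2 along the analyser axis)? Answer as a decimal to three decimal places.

0.905

For spin-½, the probability of finding spin-up along an axis at angle θ to the initial spin direction is cos²(θ/2); spin-down is sin²(θ/2).
θ = 144°, so P = sin²(72°) ≈ 0.905.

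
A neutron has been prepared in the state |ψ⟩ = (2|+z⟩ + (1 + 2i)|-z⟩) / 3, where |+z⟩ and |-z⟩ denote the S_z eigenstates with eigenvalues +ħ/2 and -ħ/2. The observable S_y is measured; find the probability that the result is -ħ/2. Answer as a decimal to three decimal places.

|-y⟩ = (|+z⟩ - i|-z⟩)/√2, so ⟨-y|ψ⟩ = (i) / (√2·3).
P = |i|² / 18 = 1/18.

0.056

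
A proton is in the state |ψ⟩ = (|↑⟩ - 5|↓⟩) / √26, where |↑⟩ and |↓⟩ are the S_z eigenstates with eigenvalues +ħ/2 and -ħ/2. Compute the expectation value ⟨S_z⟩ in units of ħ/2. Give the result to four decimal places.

-0.9231

⟨σ_z⟩ = |a|² - |b|² divided by |a|²+|b|², with a, b the |↑⟩, |↓⟩ amplitudes.
= (1 - 25)/26 = -24/26.
⟨S_z⟩ = (ħ/2)·⟨σ_z⟩.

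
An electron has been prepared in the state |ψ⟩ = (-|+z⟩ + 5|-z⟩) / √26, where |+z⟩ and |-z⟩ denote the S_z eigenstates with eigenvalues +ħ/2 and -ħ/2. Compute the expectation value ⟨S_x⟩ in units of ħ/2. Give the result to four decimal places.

⟨σ_x⟩ = 2 Re(a* b)/(|a|²+|b|²) with a = -1, b = 5.
a* b = -5, so ⟨σ_x⟩ = -10/26.
⟨S_x⟩ = (ħ/2)·⟨σ_x⟩.

-0.3846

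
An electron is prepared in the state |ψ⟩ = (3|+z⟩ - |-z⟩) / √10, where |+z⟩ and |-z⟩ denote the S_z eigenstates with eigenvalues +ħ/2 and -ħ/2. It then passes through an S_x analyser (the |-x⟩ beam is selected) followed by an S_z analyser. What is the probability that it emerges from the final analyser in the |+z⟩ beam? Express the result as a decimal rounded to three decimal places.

0.400

First analyser (S_x): P(|-x⟩) = |⟨-x|ψ⟩|² = 16/20.
After stage 1 the state is |-x⟩; P(|+z⟩) = |⟨+z|-x⟩|² = 1/2.
Joint probability = 16/20 × 1/2 = 0.400.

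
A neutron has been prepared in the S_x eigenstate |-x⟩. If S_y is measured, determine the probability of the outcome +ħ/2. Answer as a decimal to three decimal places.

In the S_z basis, |-x⟩ = (|+z⟩ - |-z⟩)/√2 and |+y⟩ = (|+z⟩ + i|-z⟩)/√2.
|⟨+y|-x⟩|² = 1/2.

0.500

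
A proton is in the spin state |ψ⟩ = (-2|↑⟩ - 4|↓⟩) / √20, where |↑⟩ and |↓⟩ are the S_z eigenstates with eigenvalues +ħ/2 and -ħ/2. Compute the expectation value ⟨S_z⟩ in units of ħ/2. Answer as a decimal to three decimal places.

-0.600

⟨σ_z⟩ = |a|² - |b|² divided by |a|²+|b|², with a, b the |↑⟩, |↓⟩ amplitudes.
= (4 - 16)/20 = -12/20.
⟨S_z⟩ = (ħ/2)·⟨σ_z⟩.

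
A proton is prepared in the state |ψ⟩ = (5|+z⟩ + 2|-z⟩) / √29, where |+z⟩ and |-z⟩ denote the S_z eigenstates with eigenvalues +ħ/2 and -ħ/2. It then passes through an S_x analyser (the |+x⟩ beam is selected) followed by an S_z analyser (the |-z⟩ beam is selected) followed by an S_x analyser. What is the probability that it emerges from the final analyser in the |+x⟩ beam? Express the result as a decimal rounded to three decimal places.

0.211

First analyser (S_x): P(|+x⟩) = |⟨+x|ψ⟩|² = 49/58.
After stage 1 the state is |+x⟩; P(|-z⟩) = |⟨-z|+x⟩|² = 1/2.
After stage 2 the state is |-z⟩; P(|+x⟩) = |⟨+x|-z⟩|² = 1/2.
Joint probability = 49/58 × 1/2 × 1/2 = 0.211.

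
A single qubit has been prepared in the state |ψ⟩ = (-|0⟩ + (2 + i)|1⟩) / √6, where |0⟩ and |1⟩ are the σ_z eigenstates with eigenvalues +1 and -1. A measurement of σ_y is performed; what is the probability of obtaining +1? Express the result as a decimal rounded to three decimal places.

|+y⟩ = (|0⟩ + i|1⟩)/√2, so ⟨+y|ψ⟩ = (-2i) / (√2·√6).
P = |-2i|² / 12 = 4/12.

0.333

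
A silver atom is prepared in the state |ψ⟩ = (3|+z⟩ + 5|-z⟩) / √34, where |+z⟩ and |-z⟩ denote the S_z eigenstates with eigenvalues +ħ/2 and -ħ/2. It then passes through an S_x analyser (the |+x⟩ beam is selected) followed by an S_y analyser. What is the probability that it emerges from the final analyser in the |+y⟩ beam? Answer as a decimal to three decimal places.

First analyser (S_x): P(|+x⟩) = |⟨+x|ψ⟩|² = 64/68.
After stage 1 the state is |+x⟩; P(|+y⟩) = |⟨+y|+x⟩|² = 1/2.
Joint probability = 64/68 × 1/2 = 0.471.

0.471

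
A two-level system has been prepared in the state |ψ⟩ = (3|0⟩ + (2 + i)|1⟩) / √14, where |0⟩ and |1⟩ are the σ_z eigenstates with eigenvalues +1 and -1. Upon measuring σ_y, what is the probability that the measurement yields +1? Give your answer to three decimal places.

|+y⟩ = (|0⟩ + i|1⟩)/√2, so ⟨+y|ψ⟩ = (4 - 2i) / (√2·√14).
P = |4 - 2i|² / 28 = 20/28.

0.714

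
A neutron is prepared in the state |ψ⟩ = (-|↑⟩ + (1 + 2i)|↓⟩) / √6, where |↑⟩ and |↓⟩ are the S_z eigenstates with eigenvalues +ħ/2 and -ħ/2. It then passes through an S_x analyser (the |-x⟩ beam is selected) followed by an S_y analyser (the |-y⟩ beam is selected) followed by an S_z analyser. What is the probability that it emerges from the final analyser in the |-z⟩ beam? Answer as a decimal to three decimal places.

First analyser (S_x): P(|-x⟩) = |⟨-x|ψ⟩|² = 8/12.
After stage 1 the state is |-x⟩; P(|-y⟩) = |⟨-y|-x⟩|² = 1/2.
After stage 2 the state is |-y⟩; P(|-z⟩) = |⟨-z|-y⟩|² = 1/2.
Joint probability = 8/12 × 1/2 × 1/2 = 0.167.

0.167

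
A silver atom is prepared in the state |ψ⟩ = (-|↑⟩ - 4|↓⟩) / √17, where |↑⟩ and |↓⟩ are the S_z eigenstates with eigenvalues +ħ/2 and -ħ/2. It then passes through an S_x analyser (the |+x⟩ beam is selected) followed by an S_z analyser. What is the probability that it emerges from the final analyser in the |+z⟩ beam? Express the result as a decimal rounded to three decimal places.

0.368

First analyser (S_x): P(|+x⟩) = |⟨+x|ψ⟩|² = 25/34.
After stage 1 the state is |+x⟩; P(|+z⟩) = |⟨+z|+x⟩|² = 1/2.
Joint probability = 25/34 × 1/2 = 0.368.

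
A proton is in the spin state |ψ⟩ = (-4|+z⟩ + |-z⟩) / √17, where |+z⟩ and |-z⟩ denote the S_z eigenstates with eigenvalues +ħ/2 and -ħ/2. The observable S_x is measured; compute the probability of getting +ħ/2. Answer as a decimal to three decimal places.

0.265

|+x⟩ = (|+z⟩ + |-z⟩)/√2, so ⟨+x|ψ⟩ = (-3) / (√2·√17).
P = |-3|² / 34 = 9/34.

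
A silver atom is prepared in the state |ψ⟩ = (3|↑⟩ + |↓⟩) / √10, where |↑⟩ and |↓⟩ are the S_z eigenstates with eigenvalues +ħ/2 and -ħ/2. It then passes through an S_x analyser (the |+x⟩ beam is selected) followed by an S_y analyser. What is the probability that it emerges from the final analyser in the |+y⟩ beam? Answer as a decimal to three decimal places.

0.400

First analyser (S_x): P(|+x⟩) = |⟨+x|ψ⟩|² = 16/20.
After stage 1 the state is |+x⟩; P(|+y⟩) = |⟨+y|+x⟩|² = 1/2.
Joint probability = 16/20 × 1/2 = 0.400.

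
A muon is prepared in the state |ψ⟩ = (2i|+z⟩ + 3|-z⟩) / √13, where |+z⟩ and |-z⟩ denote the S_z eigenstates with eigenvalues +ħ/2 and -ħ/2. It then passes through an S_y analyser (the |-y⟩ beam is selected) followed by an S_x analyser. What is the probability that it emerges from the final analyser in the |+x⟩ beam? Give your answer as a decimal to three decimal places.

First analyser (S_y): P(|-y⟩) = |⟨-y|ψ⟩|² = 25/26.
After stage 1 the state is |-y⟩; P(|+x⟩) = |⟨+x|-y⟩|² = 1/2.
Joint probability = 25/26 × 1/2 = 0.481.

0.481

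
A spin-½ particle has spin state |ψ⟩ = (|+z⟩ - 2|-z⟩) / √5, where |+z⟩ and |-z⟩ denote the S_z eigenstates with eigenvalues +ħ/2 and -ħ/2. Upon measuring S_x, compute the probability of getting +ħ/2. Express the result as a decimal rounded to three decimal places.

|+x⟩ = (|+z⟩ + |-z⟩)/√2, so ⟨+x|ψ⟩ = (-1) / (√2·√5).
P = |-1|² / 10 = 1/10.

0.100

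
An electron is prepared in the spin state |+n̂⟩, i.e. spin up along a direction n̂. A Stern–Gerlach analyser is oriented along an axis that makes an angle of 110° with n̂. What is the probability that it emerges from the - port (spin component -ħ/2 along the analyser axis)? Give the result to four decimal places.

0.6710

For spin-½, the probability of finding spin-up along an axis at angle θ to the initial spin direction is cos²(θ/2); spin-down is sin²(θ/2).
θ = 110°, so P = sin²(55°) ≈ 0.6710.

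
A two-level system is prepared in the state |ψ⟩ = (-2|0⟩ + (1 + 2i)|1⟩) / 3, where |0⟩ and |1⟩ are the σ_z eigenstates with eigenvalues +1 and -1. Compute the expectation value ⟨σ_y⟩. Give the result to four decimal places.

-0.8889

⟨σ_y⟩ = 2 Im(a* b)/(|a|²+|b|²) with a = -2, b = (1 + 2i).
a* b = (-2 - 4i), so ⟨σ_y⟩ = -8/9.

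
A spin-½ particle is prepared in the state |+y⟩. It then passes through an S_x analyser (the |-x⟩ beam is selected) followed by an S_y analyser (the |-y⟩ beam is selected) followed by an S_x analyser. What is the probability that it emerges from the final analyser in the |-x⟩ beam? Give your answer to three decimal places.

0.125

First analyser (S_x): from |+y⟩, P(|-x⟩) = 1/2.
After stage 1 the state is |-x⟩; P(|-y⟩) = |⟨-y|-x⟩|² = 1/2.
After stage 2 the state is |-y⟩; P(|-x⟩) = |⟨-x|-y⟩|² = 1/2.
Joint probability = 1/2 × 1/2 × 1/2 = 0.125.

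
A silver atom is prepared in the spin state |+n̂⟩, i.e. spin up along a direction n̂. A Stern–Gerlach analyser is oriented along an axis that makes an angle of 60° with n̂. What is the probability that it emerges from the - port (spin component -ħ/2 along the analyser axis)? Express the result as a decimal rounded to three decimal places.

For spin-½, the probability of finding spin-up along an axis at angle θ to the initial spin direction is cos²(θ/2); spin-down is sin²(θ/2).
θ = 60°, so P = sin²(30°) ≈ 0.250.

0.250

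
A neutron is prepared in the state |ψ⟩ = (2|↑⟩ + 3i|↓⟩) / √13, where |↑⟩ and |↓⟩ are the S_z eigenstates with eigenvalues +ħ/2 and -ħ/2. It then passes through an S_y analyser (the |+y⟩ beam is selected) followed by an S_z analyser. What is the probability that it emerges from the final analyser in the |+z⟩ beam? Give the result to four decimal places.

First analyser (S_y): P(|+y⟩) = |⟨+y|ψ⟩|² = 25/26.
After stage 1 the state is |+y⟩; P(|+z⟩) = |⟨+z|+y⟩|² = 1/2.
Joint probability = 25/26 × 1/2 = 0.4808.

0.4808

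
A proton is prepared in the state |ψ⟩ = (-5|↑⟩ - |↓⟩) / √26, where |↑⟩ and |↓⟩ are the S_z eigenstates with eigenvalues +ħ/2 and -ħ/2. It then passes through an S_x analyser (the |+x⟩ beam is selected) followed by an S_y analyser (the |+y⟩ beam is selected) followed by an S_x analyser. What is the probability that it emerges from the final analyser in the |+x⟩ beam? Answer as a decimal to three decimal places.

0.173

First analyser (S_x): P(|+x⟩) = |⟨+x|ψ⟩|² = 36/52.
After stage 1 the state is |+x⟩; P(|+y⟩) = |⟨+y|+x⟩|² = 1/2.
After stage 2 the state is |+y⟩; P(|+x⟩) = |⟨+x|+y⟩|² = 1/2.
Joint probability = 36/52 × 1/2 × 1/2 = 0.173.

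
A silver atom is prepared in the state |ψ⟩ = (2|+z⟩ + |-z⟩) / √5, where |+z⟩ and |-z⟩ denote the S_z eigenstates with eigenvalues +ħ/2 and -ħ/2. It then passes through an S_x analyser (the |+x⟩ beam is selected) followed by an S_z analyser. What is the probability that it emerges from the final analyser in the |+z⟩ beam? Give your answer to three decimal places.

0.450

First analyser (S_x): P(|+x⟩) = |⟨+x|ψ⟩|² = 9/10.
After stage 1 the state is |+x⟩; P(|+z⟩) = |⟨+z|+x⟩|² = 1/2.
Joint probability = 9/10 × 1/2 = 0.450.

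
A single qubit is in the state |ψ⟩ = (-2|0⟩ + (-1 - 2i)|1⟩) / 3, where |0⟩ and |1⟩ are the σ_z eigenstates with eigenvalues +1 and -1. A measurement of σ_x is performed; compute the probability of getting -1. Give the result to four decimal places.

0.2778

|-x⟩ = (|0⟩ - |1⟩)/√2, so ⟨-x|ψ⟩ = (-1 + 2i) / (√2·3).
P = |-1 + 2i|² / 18 = 5/18.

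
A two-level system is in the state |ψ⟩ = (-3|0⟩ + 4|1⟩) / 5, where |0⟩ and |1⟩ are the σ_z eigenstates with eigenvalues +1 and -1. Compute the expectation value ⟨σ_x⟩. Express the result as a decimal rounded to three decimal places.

-0.960

⟨σ_x⟩ = 2 Re(a* b)/(|a|²+|b|²) with a = -3, b = 4.
a* b = -12, so ⟨σ_x⟩ = -24/25.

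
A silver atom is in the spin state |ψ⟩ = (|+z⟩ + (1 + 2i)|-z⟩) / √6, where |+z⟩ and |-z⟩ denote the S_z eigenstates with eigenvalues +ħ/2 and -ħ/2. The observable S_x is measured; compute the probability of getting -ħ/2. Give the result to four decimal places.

0.3333

|-x⟩ = (|+z⟩ - |-z⟩)/√2, so ⟨-x|ψ⟩ = (-2i) / (√2·√6).
P = |-2i|² / 12 = 4/12.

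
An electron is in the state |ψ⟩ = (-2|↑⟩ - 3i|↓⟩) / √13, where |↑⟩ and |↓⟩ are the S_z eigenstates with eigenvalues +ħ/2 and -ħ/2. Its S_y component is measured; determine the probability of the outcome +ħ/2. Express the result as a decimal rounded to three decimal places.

0.962

|+y⟩ = (|↑⟩ + i|↓⟩)/√2, so ⟨+y|ψ⟩ = (-5) / (√2·√13).
P = |-5|² / 26 = 25/26.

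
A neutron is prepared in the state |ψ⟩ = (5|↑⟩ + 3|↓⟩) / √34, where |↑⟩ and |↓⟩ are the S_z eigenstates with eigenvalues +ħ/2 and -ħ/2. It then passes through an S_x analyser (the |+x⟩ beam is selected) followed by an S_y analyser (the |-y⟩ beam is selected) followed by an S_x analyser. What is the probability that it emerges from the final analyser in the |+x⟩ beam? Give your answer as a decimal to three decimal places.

0.235

First analyser (S_x): P(|+x⟩) = |⟨+x|ψ⟩|² = 64/68.
After stage 1 the state is |+x⟩; P(|-y⟩) = |⟨-y|+x⟩|² = 1/2.
After stage 2 the state is |-y⟩; P(|+x⟩) = |⟨+x|-y⟩|² = 1/2.
Joint probability = 64/68 × 1/2 × 1/2 = 0.235.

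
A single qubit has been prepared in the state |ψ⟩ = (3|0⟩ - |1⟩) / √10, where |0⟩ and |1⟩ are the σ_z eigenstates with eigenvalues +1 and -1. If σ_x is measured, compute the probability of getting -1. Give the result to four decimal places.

0.8000

|-x⟩ = (|0⟩ - |1⟩)/√2, so ⟨-x|ψ⟩ = (4) / (√2·√10).
P = |4|² / 20 = 16/20.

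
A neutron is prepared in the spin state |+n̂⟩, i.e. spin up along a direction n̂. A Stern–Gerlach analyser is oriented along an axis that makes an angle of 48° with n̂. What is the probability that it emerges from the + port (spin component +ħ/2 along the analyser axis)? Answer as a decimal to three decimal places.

0.835

For spin-½, the probability of finding spin-up along an axis at angle θ to the initial spin direction is cos²(θ/2); spin-down is sin²(θ/2).
θ = 48°, so P = cos²(24°) ≈ 0.835.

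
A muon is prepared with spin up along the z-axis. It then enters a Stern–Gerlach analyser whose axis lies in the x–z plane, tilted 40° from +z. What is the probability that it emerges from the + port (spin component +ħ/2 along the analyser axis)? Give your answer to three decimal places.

0.883

For spin-½, the probability of finding spin-up along an axis at angle θ to the initial spin direction is cos²(θ/2); spin-down is sin²(θ/2).
θ = 40°, so P = cos²(20°) ≈ 0.883.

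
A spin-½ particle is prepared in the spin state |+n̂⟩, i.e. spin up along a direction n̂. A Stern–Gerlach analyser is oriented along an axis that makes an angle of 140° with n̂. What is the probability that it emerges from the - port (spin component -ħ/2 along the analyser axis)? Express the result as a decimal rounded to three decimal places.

For spin-½, the probability of finding spin-up along an axis at angle θ to the initial spin direction is cos²(θ/2); spin-down is sin²(θ/2).
θ = 140°, so P = sin²(70°) ≈ 0.883.

0.883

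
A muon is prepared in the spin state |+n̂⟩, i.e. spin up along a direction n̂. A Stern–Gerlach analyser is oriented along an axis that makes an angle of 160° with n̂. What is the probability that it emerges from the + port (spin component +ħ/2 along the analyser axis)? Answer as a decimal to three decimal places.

For spin-½, the probability of finding spin-up along an axis at angle θ to the initial spin direction is cos²(θ/2); spin-down is sin²(θ/2).
θ = 160°, so P = cos²(80°) ≈ 0.030.

0.030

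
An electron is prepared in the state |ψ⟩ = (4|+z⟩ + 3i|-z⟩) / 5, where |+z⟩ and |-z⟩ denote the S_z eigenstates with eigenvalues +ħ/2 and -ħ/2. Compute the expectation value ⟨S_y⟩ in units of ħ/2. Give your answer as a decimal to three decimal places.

⟨σ_y⟩ = 2 Im(a* b)/(|a|²+|b|²) with a = 4, b = 3i.
a* b = 12i, so ⟨σ_y⟩ = 24/25.
⟨S_y⟩ = (ħ/2)·⟨σ_y⟩.

0.960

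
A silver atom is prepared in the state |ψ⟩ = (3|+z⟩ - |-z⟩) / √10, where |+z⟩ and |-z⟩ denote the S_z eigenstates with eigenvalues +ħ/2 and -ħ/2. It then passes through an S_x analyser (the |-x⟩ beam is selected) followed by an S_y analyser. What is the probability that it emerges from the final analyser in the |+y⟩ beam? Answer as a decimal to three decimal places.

First analyser (S_x): P(|-x⟩) = |⟨-x|ψ⟩|² = 16/20.
After stage 1 the state is |-x⟩; P(|+y⟩) = |⟨+y|-x⟩|² = 1/2.
Joint probability = 16/20 × 1/2 = 0.400.

0.400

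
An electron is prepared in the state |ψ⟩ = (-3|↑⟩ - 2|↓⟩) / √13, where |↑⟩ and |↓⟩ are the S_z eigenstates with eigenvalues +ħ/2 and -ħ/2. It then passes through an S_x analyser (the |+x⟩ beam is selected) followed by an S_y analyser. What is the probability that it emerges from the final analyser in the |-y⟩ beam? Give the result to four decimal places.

First analyser (S_x): P(|+x⟩) = |⟨+x|ψ⟩|² = 25/26.
After stage 1 the state is |+x⟩; P(|-y⟩) = |⟨-y|+x⟩|² = 1/2.
Joint probability = 25/26 × 1/2 = 0.4808.

0.4808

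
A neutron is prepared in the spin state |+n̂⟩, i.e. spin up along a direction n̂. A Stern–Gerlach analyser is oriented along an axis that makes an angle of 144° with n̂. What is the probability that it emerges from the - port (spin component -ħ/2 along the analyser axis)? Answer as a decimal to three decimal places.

For spin-½, the probability of finding spin-up along an axis at angle θ to the initial spin direction is cos²(θ/2); spin-down is sin²(θ/2).
θ = 144°, so P = sin²(72°) ≈ 0.905.

0.905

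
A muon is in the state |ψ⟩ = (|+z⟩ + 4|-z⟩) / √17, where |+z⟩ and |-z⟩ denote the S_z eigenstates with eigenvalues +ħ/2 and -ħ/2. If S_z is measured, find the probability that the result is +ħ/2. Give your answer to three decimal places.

The +ħ/2 outcome corresponds to |+z⟩. Its amplitude in |ψ⟩ is 1/√17.
P = |1|² / 17 = 1/17.

0.059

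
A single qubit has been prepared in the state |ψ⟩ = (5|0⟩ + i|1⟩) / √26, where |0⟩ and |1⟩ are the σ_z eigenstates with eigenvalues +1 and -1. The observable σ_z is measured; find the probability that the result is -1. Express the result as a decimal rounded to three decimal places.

0.038

The -1 outcome corresponds to |1⟩. Its amplitude in |ψ⟩ is i/√26.
P = |i|² / 26 = 1/26.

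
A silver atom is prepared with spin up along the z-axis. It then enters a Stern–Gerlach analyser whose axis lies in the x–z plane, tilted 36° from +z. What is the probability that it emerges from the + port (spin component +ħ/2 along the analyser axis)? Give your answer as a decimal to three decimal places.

0.905

For spin-½, the probability of finding spin-up along an axis at angle θ to the initial spin direction is cos²(θ/2); spin-down is sin²(θ/2).
θ = 36°, so P = cos²(18°) ≈ 0.905.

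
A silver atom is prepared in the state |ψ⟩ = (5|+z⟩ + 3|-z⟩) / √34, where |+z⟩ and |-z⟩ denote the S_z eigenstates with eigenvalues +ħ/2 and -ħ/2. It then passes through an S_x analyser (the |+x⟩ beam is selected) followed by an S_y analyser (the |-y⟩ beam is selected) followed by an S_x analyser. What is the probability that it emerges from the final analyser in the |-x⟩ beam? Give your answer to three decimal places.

0.235

First analyser (S_x): P(|+x⟩) = |⟨+x|ψ⟩|² = 64/68.
After stage 1 the state is |+x⟩; P(|-y⟩) = |⟨-y|+x⟩|² = 1/2.
After stage 2 the state is |-y⟩; P(|-x⟩) = |⟨-x|-y⟩|² = 1/2.
Joint probability = 64/68 × 1/2 × 1/2 = 0.235.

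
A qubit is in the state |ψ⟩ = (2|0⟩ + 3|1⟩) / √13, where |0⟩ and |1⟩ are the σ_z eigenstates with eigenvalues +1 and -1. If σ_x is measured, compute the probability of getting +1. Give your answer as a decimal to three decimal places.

0.962

|+x⟩ = (|0⟩ + |1⟩)/√2, so ⟨+x|ψ⟩ = (5) / (√2·√13).
P = |5|² / 26 = 25/26.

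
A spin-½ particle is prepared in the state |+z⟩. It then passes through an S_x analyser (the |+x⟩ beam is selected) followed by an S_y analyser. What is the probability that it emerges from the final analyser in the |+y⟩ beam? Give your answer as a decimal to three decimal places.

0.250

First analyser (S_x): from |+z⟩, P(|+x⟩) = 1/2.
After stage 1 the state is |+x⟩; P(|+y⟩) = |⟨+y|+x⟩|² = 1/2.
Joint probability = 1/2 × 1/2 = 0.250.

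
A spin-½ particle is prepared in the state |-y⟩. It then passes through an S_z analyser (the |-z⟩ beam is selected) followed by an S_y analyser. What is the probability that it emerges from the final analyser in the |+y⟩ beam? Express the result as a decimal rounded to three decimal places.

0.250

First analyser (S_z): from |-y⟩, P(|-z⟩) = 1/2.
After stage 1 the state is |-z⟩; P(|+y⟩) = |⟨+y|-z⟩|² = 1/2.
Joint probability = 1/2 × 1/2 = 0.250.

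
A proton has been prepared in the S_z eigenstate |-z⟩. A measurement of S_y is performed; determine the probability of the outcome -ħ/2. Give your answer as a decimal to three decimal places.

0.500

In the S_z basis, |-z⟩ = |-z⟩ and |-y⟩ = (|+z⟩ - i|-z⟩)/√2.
|⟨-y|-z⟩|² = 1/2.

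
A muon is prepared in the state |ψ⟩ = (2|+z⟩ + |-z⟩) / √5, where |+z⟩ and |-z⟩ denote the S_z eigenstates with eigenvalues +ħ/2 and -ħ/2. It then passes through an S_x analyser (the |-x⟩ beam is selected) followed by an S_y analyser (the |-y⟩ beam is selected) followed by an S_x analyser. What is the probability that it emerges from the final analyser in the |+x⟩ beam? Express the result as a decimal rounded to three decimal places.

0.025

First analyser (S_x): P(|-x⟩) = |⟨-x|ψ⟩|² = 1/10.
After stage 1 the state is |-x⟩; P(|-y⟩) = |⟨-y|-x⟩|² = 1/2.
After stage 2 the state is |-y⟩; P(|+x⟩) = |⟨+x|-y⟩|² = 1/2.
Joint probability = 1/10 × 1/2 × 1/2 = 0.025.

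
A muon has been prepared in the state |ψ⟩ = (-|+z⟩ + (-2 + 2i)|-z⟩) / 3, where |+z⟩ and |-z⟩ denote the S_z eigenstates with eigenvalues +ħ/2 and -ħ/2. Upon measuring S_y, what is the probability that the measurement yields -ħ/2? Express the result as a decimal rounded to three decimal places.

|-y⟩ = (|+z⟩ - i|-z⟩)/√2, so ⟨-y|ψ⟩ = (-3 - 2i) / (√2·3).
P = |-3 - 2i|² / 18 = 13/18.

0.722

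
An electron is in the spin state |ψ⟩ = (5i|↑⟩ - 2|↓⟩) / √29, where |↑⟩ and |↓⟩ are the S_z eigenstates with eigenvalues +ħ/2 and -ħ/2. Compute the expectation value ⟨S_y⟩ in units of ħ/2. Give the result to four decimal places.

⟨σ_y⟩ = 2 Im(a* b)/(|a|²+|b|²) with a = 5i, b = -2.
a* b = 10i, so ⟨σ_y⟩ = 20/29.
⟨S_y⟩ = (ħ/2)·⟨σ_y⟩.

0.6897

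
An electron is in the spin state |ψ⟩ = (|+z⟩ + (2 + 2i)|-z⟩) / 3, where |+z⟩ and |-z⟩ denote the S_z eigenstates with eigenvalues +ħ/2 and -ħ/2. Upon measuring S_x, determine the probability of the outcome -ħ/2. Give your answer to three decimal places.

|-x⟩ = (|+z⟩ - |-z⟩)/√2, so ⟨-x|ψ⟩ = (-1 - 2i) / (√2·3).
P = |-1 - 2i|² / 18 = 5/18.

0.278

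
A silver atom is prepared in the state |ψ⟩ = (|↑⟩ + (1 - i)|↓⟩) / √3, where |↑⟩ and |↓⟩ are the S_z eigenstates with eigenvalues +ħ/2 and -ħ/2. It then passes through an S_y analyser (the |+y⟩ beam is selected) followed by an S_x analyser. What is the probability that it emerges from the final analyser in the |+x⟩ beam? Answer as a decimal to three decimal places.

0.083

First analyser (S_y): P(|+y⟩) = |⟨+y|ψ⟩|² = 1/6.
After stage 1 the state is |+y⟩; P(|+x⟩) = |⟨+x|+y⟩|² = 1/2.
Joint probability = 1/6 × 1/2 = 0.083.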